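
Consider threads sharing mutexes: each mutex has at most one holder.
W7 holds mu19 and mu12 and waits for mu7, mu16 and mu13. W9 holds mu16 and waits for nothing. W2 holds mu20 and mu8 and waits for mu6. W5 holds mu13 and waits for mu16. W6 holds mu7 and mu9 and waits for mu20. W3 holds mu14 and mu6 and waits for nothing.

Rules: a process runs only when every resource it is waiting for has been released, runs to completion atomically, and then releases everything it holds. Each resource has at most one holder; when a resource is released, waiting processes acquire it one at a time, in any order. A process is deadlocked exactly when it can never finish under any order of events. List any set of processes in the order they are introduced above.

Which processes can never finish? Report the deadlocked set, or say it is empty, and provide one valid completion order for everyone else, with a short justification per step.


Nothing here is deadlocked.
Key observation: the wait graph is acyclic; completion cascades from the unblocked processes through everyone else.
One completion order for the rest: W3, W9, W2, W6, W5, W7.
Verifying each step:
  W3: no waits; runs immediately, freeing mu14 and mu6
  W9: no waits; runs immediately, freeing mu16
  W2: everything it awaited (mu6) is free; runs, freeing mu20 and mu8
  W6: everything it awaited (mu20) is free; runs, freeing mu7 and mu9
  W5: everything it awaited (mu16) is free; runs, freeing mu13
  W7: everything it awaited (mu7, mu16 and mu13) is free; runs, freeing mu19 and mu12


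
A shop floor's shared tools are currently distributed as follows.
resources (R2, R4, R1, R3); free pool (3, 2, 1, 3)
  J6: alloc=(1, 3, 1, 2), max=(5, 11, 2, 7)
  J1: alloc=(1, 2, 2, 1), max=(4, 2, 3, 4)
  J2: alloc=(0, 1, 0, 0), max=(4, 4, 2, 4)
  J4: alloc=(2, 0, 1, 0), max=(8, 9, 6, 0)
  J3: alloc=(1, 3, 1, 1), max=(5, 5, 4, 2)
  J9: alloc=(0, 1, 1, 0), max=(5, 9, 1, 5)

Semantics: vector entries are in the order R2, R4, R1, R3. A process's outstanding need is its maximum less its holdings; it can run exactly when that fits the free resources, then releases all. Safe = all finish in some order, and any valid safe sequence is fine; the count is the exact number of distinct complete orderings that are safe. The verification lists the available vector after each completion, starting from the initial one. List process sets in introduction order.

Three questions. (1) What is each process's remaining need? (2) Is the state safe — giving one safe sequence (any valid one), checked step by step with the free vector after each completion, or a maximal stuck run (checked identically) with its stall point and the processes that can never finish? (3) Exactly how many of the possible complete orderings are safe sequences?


(1) Outstanding need per process (order R2, R4, R1, R3):
  J6: (4, 8, 1, 5)
  J1: (3, 0, 1, 3)
  J2: (4, 3, 2, 4)
  J4: (6, 9, 5, 0)
  J3: (4, 2, 3, 1)
  J9: (5, 8, 0, 5)
(2) SAFE — a valid safe sequence is J1, J3, J2, J6, J4, J9.
Key observation: the first exact fit in this order is J1 — it needs (3, 0, 1, 3) with (3, 2, 1, 3) free, meeting a requested resource to the last unit.
Walking it through:
  pool = (3, 2, 1, 3)
  run J1 (needs (3, 0, 1, 3), free (3, 2, 1, 3)); after release of (1, 2, 2, 1) the pool is (4, 4, 3, 4)
  run J3 (needs (4, 2, 3, 1), free (4, 4, 3, 4)); after release of (1, 3, 1, 1) the pool is (5, 7, 4, 5)
  run J2 (needs (4, 3, 2, 4), free (5, 7, 4, 5)); after release of (0, 1, 0, 0) the pool is (5, 8, 4, 5)
  run J6 (needs (4, 8, 1, 5), free (5, 8, 4, 5)); after release of (1, 3, 1, 2) the pool is (6, 11, 5, 7)
  run J4 (needs (6, 9, 5, 0), free (6, 11, 5, 7)); after release of (2, 0, 1, 0) the pool is (8, 11, 6, 7)
  run J9 (needs (5, 8, 0, 5), free (8, 11, 6, 7)); after release of (0, 1, 1, 0) the pool is (8, 12, 7, 7)
(3) Precisely 6 of the possible complete orderings are safe sequences.


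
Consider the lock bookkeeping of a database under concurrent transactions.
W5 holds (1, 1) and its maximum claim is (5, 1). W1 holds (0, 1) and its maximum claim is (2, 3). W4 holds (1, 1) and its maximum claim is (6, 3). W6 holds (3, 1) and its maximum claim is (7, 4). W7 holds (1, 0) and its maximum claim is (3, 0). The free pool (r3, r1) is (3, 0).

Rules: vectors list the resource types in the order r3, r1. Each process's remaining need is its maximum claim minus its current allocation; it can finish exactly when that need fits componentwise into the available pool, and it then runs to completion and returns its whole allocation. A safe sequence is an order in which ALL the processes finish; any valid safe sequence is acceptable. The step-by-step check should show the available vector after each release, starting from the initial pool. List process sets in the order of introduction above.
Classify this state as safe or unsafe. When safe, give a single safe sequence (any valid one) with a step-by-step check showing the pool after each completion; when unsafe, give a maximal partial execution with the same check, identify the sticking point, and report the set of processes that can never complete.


The state is UNSAFE.
Key observation: even finishing W7, W5 leaves just (5, 1) free — too little r1 for any of the remaining processes.
The run W7, W5 cannot be extended any further. Check, step by step:
  pool = (3, 0)
  W7 needs (2, 0) <= (3, 0) -> finishes; pool += (1, 0) = (4, 0)
  W5 needs (4, 0) <= (4, 0) -> finishes; pool += (1, 1) = (5, 1)
  blocked: W1 wants (2, 2), pool (5, 1) — not enough r1
  blocked: W4 wants (5, 2), pool (5, 1) — not enough r1
  blocked: W6 wants (4, 3), pool (5, 1) — not enough r1
Permanently blocked: W1, W4 and W6.


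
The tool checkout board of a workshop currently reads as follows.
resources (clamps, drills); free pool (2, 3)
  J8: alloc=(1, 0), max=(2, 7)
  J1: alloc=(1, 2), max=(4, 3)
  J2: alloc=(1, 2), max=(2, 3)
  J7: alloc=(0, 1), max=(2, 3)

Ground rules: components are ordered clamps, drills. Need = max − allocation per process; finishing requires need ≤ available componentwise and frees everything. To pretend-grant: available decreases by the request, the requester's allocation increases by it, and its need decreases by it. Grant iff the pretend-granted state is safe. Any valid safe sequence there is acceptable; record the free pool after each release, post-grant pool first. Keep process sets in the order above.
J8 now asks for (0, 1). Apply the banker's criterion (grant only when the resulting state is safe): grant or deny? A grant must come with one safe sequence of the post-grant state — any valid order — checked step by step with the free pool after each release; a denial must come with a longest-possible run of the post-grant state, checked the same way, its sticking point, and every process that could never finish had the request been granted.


GRANT. The post-grant state is safe; one safe sequence: J2, J7, J1, J8.
Key observation: granting shrinks the pool to (2, 2), yet J2 still fits and the chain goes through.
Step-by-step check of the post-grant state:
  pool = (2, 2)
  J2: need (1, 1) fits (2, 2); releases (1, 2), pool now (3, 4)
  J7: need (2, 2) fits (3, 4); releases (0, 1), pool now (3, 5)
  J1: need (3, 1) fits (3, 5); releases (1, 2), pool now (4, 7)
  J8: need (1, 6) fits (4, 7); releases (1, 1), pool now (5, 8)


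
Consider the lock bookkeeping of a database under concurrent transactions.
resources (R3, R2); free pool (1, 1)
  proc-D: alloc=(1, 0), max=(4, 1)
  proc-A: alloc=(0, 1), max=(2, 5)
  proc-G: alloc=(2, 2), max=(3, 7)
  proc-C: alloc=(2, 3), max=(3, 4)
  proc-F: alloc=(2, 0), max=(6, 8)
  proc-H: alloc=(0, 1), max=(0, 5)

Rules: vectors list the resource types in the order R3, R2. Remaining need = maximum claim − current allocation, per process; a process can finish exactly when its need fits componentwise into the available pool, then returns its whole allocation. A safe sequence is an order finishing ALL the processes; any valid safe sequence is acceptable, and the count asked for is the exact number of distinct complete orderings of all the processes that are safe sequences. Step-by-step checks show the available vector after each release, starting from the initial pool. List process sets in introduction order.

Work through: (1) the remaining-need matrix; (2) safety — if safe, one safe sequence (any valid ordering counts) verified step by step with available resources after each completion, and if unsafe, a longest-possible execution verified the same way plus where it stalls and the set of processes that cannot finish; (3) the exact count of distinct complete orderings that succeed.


(1) Outstanding need per process (order R3, R2):
  proc-D: (3, 1)
  proc-A: (2, 4)
  proc-G: (1, 5)
  proc-C: (1, 1)
  proc-F: (4, 8)
  proc-H: (0, 4)
(2) SAFE, for example via the order proc-C, proc-A, proc-G, proc-D, proc-H, proc-F.
Key observation: proc-C marks the first exact bind of the order: its need (1, 1) fits the free (1, 1) with zero slack on a requested resource.
Check, step by step:
  pool = (1, 1)
  proc-C needs (1, 1) <= (1, 1) -> finishes; pool += (2, 3) = (3, 4)
  proc-A needs (2, 4) <= (3, 4) -> finishes; pool += (0, 1) = (3, 5)
  proc-G needs (1, 5) <= (3, 5) -> finishes; pool += (2, 2) = (5, 7)
  proc-D needs (3, 1) <= (5, 7) -> finishes; pool += (1, 0) = (6, 7)
  proc-H needs (0, 4) <= (6, 7) -> finishes; pool += (0, 1) = (6, 8)
  proc-F needs (4, 8) <= (6, 8) -> finishes; pool += (2, 0) = (8, 8)
(3) Exactly 20 of the possible complete orderings are safe sequences.


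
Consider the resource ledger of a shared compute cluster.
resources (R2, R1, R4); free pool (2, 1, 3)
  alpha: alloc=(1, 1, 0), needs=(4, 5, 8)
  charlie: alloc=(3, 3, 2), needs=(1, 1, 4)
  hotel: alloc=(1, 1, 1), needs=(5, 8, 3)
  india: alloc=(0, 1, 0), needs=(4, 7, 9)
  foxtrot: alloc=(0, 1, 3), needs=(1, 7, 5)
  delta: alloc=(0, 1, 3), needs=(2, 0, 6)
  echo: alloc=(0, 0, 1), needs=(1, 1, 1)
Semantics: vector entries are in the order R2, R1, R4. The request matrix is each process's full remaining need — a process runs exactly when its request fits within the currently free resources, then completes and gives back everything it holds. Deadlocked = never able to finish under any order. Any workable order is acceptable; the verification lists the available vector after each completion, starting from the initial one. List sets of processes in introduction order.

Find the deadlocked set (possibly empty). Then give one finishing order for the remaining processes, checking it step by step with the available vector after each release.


Deadlocked: hotel, india and foxtrot.
Key observation: even finishing echo, charlie, delta, alpha leaves just (6, 6, 9) free — too little R1 for any of the remaining processes.
A valid finishing order for the others: echo, charlie, delta, alpha. Walking it through:
  pool = (2, 1, 3)
  echo: need (1, 1, 1) fits (2, 1, 3); releases (0, 0, 1), pool now (2, 1, 4)
  charlie: need (1, 1, 4) fits (2, 1, 4); releases (3, 3, 2), pool now (5, 4, 6)
  delta: need (2, 0, 6) fits (5, 4, 6); releases (0, 1, 3), pool now (5, 5, 9)
  alpha: need (4, 5, 8) fits (5, 5, 9); releases (1, 1, 0), pool now (6, 6, 9)
None of the blocked processes ever fits:
  blocked: hotel wants (5, 8, 3), pool (6, 6, 9) — not enough R1
  blocked: india wants (4, 7, 9), pool (6, 6, 9) — not enough R1
  blocked: foxtrot wants (1, 7, 5), pool (6, 6, 9) — not enough R1


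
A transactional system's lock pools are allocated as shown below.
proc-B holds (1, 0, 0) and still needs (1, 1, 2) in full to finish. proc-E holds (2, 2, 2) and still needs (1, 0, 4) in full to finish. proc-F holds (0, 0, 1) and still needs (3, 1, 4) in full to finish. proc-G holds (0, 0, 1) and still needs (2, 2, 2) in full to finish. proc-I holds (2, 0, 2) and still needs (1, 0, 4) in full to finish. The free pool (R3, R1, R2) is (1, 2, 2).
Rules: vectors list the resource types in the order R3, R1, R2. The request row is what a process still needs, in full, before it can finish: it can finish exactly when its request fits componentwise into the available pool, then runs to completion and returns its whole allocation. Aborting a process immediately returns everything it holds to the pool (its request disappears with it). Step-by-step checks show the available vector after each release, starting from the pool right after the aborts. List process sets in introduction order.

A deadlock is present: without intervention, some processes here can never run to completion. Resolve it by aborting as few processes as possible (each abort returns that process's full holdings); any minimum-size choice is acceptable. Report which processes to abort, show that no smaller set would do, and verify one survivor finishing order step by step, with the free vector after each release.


Abort proc-I.
Key observation: the returned (2, 0, 2) from proc-I is what brings proc-F — unrunnable before, under any order — into play at step 1.
Why nothing smaller works: aborting no one leaves the state deadlocked as given.
One survivor order: proc-F, proc-B, proc-E, proc-G. Verifying each step (post-abort pool first):
  pool = (3, 2, 4)
  proc-F needs (3, 1, 4) <= (3, 2, 4) -> finishes; pool += (0, 0, 1) = (3, 2, 5)
  proc-B needs (1, 1, 2) <= (3, 2, 5) -> finishes; pool += (1, 0, 0) = (4, 2, 5)
  proc-E needs (1, 0, 4) <= (4, 2, 5) -> finishes; pool += (2, 2, 2) = (6, 4, 7)
  proc-G needs (2, 2, 2) <= (6, 4, 7) -> finishes; pool += (0, 0, 1) = (6, 4, 8)


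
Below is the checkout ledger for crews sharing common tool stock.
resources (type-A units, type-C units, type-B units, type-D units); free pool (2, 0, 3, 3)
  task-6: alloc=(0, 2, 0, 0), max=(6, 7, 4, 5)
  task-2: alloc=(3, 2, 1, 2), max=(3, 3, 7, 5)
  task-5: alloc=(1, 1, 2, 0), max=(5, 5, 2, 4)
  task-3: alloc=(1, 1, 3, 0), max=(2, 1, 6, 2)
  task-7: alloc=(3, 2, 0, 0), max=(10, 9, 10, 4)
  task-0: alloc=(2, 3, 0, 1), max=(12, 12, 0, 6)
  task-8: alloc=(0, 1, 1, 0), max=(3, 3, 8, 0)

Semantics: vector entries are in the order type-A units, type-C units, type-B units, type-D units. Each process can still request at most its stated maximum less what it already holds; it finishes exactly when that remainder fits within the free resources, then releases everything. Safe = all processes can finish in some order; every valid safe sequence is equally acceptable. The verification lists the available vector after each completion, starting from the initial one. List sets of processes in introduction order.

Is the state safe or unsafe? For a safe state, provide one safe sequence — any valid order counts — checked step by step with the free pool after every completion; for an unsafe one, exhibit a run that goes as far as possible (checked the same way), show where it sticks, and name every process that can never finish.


SAFE — a valid safe sequence is task-3, task-2, task-8, task-5, task-6, task-7, task-0.
Key observation: task-3 marks the first exact bind of the order: its need (1, 0, 3, 2) fits the free (2, 0, 3, 3) with zero slack on a requested resource.
Step-by-step check:
  pool = (2, 0, 3, 3)
  task-3 needs (1, 0, 3, 2) <= (2, 0, 3, 3) -> finishes; pool += (1, 1, 3, 0) = (3, 1, 6, 3)
  task-2 needs (0, 1, 6, 3) <= (3, 1, 6, 3) -> finishes; pool += (3, 2, 1, 2) = (6, 3, 7, 5)
  task-8 needs (3, 2, 7, 0) <= (6, 3, 7, 5) -> finishes; pool += (0, 1, 1, 0) = (6, 4, 8, 5)
  task-5 needs (4, 4, 0, 4) <= (6, 4, 8, 5) -> finishes; pool += (1, 1, 2, 0) = (7, 5, 10, 5)
  task-6 needs (6, 5, 4, 5) <= (7, 5, 10, 5) -> finishes; pool += (0, 2, 0, 0) = (7, 7, 10, 5)
  task-7 needs (7, 7, 10, 4) <= (7, 7, 10, 5) -> finishes; pool += (3, 2, 0, 0) = (10, 9, 10, 5)
  task-0 needs (10, 9, 0, 5) <= (10, 9, 10, 5) -> finishes; pool += (2, 3, 0, 1) = (12, 12, 10, 6)


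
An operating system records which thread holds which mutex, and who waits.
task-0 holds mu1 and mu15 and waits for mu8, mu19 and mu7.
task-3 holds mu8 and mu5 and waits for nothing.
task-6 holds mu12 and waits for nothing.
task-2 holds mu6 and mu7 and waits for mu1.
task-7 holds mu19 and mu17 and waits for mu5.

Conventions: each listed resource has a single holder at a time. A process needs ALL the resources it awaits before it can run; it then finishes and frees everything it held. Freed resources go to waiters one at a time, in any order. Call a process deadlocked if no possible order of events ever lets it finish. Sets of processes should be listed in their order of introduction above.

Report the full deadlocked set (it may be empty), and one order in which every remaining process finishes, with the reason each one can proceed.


Deadlocked: task-0 and task-2.
Key observation: the loop task-0 -> task-2 -> task-0 blocks itself forever; no other process is dragged down with it.
One completion order for the rest: task-6, task-3, task-7.
Walking it through:
  run task-6 (it waits on nothing); releases mu12
  run task-3 (it waits on nothing); releases mu8 and mu5
  task-7 waits on mu5 — all released -> runs and releases mu19 and mu17


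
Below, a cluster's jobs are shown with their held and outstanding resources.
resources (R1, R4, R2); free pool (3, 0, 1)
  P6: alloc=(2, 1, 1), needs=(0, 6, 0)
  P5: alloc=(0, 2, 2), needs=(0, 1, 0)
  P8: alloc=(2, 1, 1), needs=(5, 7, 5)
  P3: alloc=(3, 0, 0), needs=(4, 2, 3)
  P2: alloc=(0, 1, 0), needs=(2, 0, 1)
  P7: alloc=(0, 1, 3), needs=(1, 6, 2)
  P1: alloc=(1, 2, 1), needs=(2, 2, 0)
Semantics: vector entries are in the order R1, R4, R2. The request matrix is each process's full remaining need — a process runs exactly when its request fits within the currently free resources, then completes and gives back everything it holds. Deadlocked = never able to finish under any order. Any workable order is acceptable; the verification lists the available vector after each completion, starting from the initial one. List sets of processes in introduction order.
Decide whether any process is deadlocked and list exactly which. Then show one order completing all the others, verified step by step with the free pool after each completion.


Deadlocked set: P6, P8 and P7.
Key observation: R4 is the bottleneck — with P2, P5, P1, P3 done the pool holds (7, 5, 4), short of every remaining need.
The rest can finish in the order P2, P5, P1, P3. Step-by-step check:
  pool = (3, 0, 1)
  P2: need (2, 0, 1) fits (3, 0, 1); releases (0, 1, 0), pool now (3, 1, 1)
  P5: need (0, 1, 0) fits (3, 1, 1); releases (0, 2, 2), pool now (3, 3, 3)
  P1: need (2, 2, 0) fits (3, 3, 3); releases (1, 2, 1), pool now (4, 5, 4)
  P3: need (4, 2, 3) fits (4, 5, 4); releases (3, 0, 0), pool now (7, 5, 4)
None of the blocked processes ever fits:
  P6 cannot run: need (0, 6, 0) vs free (7, 5, 4) (insufficient R4)
  P8 cannot run: need (5, 7, 5) vs free (7, 5, 4) (insufficient R4 and R2)
  P7 cannot run: need (1, 6, 2) vs free (7, 5, 4) (insufficient R4)


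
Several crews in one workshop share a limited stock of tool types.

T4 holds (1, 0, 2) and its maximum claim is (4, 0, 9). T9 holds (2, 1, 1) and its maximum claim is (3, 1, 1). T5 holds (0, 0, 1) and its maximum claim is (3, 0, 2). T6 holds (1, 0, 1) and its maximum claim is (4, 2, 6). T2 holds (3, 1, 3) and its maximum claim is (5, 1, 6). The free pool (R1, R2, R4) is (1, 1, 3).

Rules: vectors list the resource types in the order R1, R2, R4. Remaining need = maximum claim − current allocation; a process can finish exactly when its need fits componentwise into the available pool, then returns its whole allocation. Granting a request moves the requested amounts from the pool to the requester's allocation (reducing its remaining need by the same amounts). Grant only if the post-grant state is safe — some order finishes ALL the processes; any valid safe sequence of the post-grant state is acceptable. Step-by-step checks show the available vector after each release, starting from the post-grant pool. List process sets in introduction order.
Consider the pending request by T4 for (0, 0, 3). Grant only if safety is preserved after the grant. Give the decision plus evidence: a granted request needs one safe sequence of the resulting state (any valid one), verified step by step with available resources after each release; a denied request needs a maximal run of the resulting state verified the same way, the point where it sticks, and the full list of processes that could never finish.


DENY — the pretend-granted state is unsafe.
Key observation: once T9, T5 finish, the pool peaks at (3, 2, 2) — and every remaining process still needs more R4 than that.
On the post-grant state, T9, T5 is a maximal run — nothing extends it. Verifying each step:
  pool = (1, 1, 0)
  T9: need (1, 0, 0) fits (1, 1, 0); releases (2, 1, 1), pool now (3, 2, 1)
  T5: need (3, 0, 1) fits (3, 2, 1); releases (0, 0, 1), pool now (3, 2, 2)
  T4 still needs (3, 0, 4) but only (3, 2, 2) is free — short on R4
  T6 still needs (3, 2, 5) but only (3, 2, 2) is free — short on R4
  T2 still needs (2, 0, 3) but only (3, 2, 2) is free — short on R4
Processes that could never finish after the grant: T4, T6 and T2.


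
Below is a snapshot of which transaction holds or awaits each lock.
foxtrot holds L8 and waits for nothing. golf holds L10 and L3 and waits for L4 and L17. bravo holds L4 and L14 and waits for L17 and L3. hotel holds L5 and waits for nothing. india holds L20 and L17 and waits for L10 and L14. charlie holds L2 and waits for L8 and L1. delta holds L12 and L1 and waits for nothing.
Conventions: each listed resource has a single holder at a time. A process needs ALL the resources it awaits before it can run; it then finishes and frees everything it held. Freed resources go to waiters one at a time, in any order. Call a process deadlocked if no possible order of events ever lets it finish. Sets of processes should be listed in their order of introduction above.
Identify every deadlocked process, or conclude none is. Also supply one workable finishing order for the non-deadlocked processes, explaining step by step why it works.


Deadlocked: golf, bravo and india.
Key observation: the wait chain closes on itself along golf -> bravo -> golf; india is caught in further circular waits.
One completion order for the rest: hotel, foxtrot, delta, charlie.
Step-by-step check:
  hotel: no waits; runs immediately, freeing L5
  foxtrot: no waits; runs immediately, freeing L8
  delta: no waits; runs immediately, freeing L12 and L1
  run charlie (all its waits — L8 and L1 — are resolved); releases L2


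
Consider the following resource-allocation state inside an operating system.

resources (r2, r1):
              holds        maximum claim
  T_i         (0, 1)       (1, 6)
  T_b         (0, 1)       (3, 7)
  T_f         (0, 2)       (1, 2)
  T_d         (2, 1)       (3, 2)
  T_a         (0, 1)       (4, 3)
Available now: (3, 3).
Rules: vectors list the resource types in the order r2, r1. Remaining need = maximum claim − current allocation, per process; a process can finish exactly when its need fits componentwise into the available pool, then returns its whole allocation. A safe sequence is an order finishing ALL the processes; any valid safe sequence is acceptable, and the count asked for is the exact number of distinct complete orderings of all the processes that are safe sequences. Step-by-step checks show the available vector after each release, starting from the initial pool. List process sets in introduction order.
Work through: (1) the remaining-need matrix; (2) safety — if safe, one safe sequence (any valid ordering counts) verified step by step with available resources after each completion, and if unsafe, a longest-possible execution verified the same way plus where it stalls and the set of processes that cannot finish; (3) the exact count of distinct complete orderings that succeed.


(1) Need matrix, components ordered r2, r1:
  T_i: (1, 5)
  T_b: (3, 6)
  T_f: (1, 0)
  T_d: (1, 1)
  T_a: (4, 2)
(2) SAFE, for example via the order T_f, T_d, T_i, T_a, T_b.
Key observation: every step clears its requested resources with room to spare; the minimum clearance is 1, first at T_i — (1, 5) vs (5, 6) free.
Walking it through:
  pool = (3, 3)
  run T_f (needs (1, 0), free (3, 3)); after release of (0, 2) the pool is (3, 5)
  run T_d (needs (1, 1), free (3, 5)); after release of (2, 1) the pool is (5, 6)
  run T_i (needs (1, 5), free (5, 6)); after release of (0, 1) the pool is (5, 7)
  run T_a (needs (4, 2), free (5, 7)); after release of (0, 1) the pool is (5, 8)
  run T_b (needs (3, 6), free (5, 8)); after release of (0, 1) the pool is (5, 9)
(3) Precisely 19 of the possible complete orderings are safe sequences.


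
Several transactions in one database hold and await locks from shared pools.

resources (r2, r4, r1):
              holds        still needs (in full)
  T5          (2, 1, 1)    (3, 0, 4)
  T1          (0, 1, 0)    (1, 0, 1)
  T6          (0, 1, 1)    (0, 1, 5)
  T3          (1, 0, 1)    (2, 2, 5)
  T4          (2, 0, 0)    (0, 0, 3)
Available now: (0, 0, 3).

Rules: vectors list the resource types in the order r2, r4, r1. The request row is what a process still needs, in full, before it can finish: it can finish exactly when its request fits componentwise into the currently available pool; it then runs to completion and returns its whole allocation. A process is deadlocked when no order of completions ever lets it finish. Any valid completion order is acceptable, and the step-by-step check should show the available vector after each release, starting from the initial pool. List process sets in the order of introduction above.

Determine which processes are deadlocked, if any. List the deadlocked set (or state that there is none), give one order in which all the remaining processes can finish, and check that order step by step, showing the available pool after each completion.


Deadlocked: T5, T6 and T3.
Key observation: no order helps: past T4, T1, the free pool tops out at (2, 1, 3), below what each blocked process needs in r1.
One completion order for the rest: T4, T1. Step-by-step check:
  pool = (0, 0, 3)
  T4: need (0, 0, 3) fits (0, 0, 3); releases (2, 0, 0), pool now (2, 0, 3)
  T1: need (1, 0, 1) fits (2, 0, 3); releases (0, 1, 0), pool now (2, 1, 3)
None of the blocked processes ever fits:
  T5 still needs (3, 0, 4) but only (2, 1, 3) is free — short on r2 and r1
  T6 still needs (0, 1, 5) but only (2, 1, 3) is free — short on r1
  T3 still needs (2, 2, 5) but only (2, 1, 3) is free — short on r4 and r1


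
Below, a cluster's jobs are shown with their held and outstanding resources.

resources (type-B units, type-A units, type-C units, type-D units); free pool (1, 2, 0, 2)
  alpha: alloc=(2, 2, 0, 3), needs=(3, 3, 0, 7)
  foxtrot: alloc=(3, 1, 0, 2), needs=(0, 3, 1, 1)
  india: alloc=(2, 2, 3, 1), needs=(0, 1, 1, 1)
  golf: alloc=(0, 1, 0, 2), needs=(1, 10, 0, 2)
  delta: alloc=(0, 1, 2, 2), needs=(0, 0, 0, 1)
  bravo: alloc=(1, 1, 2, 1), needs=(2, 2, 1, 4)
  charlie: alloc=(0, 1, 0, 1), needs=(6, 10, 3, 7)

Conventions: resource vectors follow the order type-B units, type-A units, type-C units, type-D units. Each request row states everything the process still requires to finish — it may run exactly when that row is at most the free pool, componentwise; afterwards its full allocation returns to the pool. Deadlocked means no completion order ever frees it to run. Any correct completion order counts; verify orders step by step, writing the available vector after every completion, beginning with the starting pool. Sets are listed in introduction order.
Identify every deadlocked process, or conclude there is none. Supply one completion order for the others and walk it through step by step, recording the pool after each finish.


Deadlocked: golf and charlie.
Key observation: even finishing delta, india, foxtrot, alpha, bravo leaves just (9, 9, 7, 11) free — too little type-A units for any of the remaining processes.
The rest can finish in the order delta, india, foxtrot, alpha, bravo. Step-by-step check:
  pool = (1, 2, 0, 2)
  delta: need (0, 0, 0, 1) fits (1, 2, 0, 2); releases (0, 1, 2, 2), pool now (1, 3, 2, 4)
  india: need (0, 1, 1, 1) fits (1, 3, 2, 4); releases (2, 2, 3, 1), pool now (3, 5, 5, 5)
  foxtrot: need (0, 3, 1, 1) fits (3, 5, 5, 5); releases (3, 1, 0, 2), pool now (6, 6, 5, 7)
  alpha: need (3, 3, 0, 7) fits (6, 6, 5, 7); releases (2, 2, 0, 3), pool now (8, 8, 5, 10)
  bravo: need (2, 2, 1, 4) fits (8, 8, 5, 10); releases (1, 1, 2, 1), pool now (9, 9, 7, 11)
The stuck group stays short no matter what:
  golf still needs (1, 10, 0, 2) but only (9, 9, 7, 11) is free — short on type-A units
  charlie still needs (6, 10, 3, 7) but only (9, 9, 7, 11) is free — short on type-A units


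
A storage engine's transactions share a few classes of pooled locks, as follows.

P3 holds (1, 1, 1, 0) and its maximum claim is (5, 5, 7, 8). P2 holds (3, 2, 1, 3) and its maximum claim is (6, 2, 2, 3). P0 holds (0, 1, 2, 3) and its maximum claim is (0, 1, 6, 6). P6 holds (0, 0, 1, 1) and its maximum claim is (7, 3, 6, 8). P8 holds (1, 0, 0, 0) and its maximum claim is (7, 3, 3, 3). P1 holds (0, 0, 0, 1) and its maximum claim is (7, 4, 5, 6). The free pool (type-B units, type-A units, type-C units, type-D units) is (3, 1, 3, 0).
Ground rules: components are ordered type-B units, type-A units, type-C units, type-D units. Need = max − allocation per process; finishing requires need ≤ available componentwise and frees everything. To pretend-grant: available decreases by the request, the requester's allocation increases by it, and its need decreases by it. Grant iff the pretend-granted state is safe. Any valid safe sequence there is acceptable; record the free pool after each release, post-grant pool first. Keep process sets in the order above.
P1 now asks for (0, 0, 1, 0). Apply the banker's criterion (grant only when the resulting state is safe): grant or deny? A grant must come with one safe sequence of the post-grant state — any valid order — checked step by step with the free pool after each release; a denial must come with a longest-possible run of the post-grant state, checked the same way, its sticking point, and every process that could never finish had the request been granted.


DENY — the pretend-granted state is unsafe.
Key observation: the wall is type-C units: completing P2, P8 brings the pool only to (7, 3, 3, 3), and all the rest need more.
On the post-grant state, P2, P8 is a maximal run — nothing extends it. Check, step by step:
  pool = (3, 1, 2, 0)
  P2: need (3, 0, 1, 0) fits (3, 1, 2, 0); releases (3, 2, 1, 3), pool now (6, 3, 3, 3)
  P8: need (6, 3, 3, 3) fits (6, 3, 3, 3); releases (1, 0, 0, 0), pool now (7, 3, 3, 3)
  P3 cannot run: need (4, 4, 6, 8) vs free (7, 3, 3, 3) (insufficient type-A units, type-C units and type-D units)
  P0 cannot run: need (0, 0, 4, 3) vs free (7, 3, 3, 3) (insufficient type-C units)
  P6 cannot run: need (7, 3, 5, 7) vs free (7, 3, 3, 3) (insufficient type-C units and type-D units)
  P1 cannot run: need (7, 4, 4, 5) vs free (7, 3, 3, 3) (insufficient type-A units, type-C units and type-D units)
Had the request been granted, P3, P0, P6 and P1 could never finish.


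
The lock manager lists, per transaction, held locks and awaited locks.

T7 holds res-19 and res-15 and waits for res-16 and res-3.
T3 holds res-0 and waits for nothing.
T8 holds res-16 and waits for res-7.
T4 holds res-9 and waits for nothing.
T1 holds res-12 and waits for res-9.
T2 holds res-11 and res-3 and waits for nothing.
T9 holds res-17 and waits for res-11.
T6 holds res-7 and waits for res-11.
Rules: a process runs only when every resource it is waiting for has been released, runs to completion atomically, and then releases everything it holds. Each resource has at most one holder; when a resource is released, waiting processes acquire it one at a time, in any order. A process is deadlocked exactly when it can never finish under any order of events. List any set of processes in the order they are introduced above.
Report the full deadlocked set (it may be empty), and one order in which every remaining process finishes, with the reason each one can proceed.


No process is deadlocked.
Key observation: although several processes wait, no cycle exists — each chain bottoms out at a free runner.
The rest can finish in the order T2, T6, T8, T4, T9, T3, T7, T1.
Step-by-step check:
  T2 waits on nothing -> runs at once and releases res-11 and res-3
  T6: everything it awaited (res-11) is free; runs, freeing res-7
  T8: everything it awaited (res-7) is free; runs, freeing res-16
  T4 waits on nothing -> runs at once and releases res-9
  T9: everything it awaited (res-11) is free; runs, freeing res-17
  T3 waits on nothing -> runs at once and releases res-0
  T7: everything it awaited (res-16 and res-3) is free; runs, freeing res-19 and res-15
  T1: everything it awaited (res-9) is free; runs, freeing res-12


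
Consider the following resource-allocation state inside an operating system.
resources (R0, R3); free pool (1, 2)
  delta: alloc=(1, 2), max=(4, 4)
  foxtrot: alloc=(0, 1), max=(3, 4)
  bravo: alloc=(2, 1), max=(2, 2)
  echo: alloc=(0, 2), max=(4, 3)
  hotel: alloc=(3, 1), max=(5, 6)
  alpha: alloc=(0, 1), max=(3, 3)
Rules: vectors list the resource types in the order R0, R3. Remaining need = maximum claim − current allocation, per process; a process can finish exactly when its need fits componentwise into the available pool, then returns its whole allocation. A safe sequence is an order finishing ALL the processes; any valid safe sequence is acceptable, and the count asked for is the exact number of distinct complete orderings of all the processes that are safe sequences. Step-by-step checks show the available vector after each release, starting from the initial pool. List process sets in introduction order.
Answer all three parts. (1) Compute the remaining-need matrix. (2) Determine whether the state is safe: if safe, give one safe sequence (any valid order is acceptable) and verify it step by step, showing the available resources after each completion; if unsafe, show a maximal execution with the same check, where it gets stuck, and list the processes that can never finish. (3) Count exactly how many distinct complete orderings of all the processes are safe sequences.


(1) Remaining need (order R0, R3):
  delta: (3, 2)
  foxtrot: (3, 3)
  bravo: (0, 1)
  echo: (4, 1)
  hotel: (2, 5)
  alpha: (3, 2)
(2) SAFE. One safe sequence: bravo, delta, hotel, foxtrot, echo, alpha.
Key observation: reading the order forward, delta is the first process whose need (3, 2) meets the free pool (3, 3) exactly on a resource it requests.
Verifying each step:
  pool = (1, 2)
  bravo needs (0, 1) <= (1, 2) -> finishes; pool += (2, 1) = (3, 3)
  delta needs (3, 2) <= (3, 3) -> finishes; pool += (1, 2) = (4, 5)
  hotel needs (2, 5) <= (4, 5) -> finishes; pool += (3, 1) = (7, 6)
  foxtrot needs (3, 3) <= (7, 6) -> finishes; pool += (0, 1) = (7, 7)
  echo needs (4, 1) <= (7, 7) -> finishes; pool += (0, 2) = (7, 9)
  alpha needs (3, 2) <= (7, 9) -> finishes; pool += (0, 1) = (7, 10)
(3) Precisely 44 of the possible complete orderings are safe sequences.


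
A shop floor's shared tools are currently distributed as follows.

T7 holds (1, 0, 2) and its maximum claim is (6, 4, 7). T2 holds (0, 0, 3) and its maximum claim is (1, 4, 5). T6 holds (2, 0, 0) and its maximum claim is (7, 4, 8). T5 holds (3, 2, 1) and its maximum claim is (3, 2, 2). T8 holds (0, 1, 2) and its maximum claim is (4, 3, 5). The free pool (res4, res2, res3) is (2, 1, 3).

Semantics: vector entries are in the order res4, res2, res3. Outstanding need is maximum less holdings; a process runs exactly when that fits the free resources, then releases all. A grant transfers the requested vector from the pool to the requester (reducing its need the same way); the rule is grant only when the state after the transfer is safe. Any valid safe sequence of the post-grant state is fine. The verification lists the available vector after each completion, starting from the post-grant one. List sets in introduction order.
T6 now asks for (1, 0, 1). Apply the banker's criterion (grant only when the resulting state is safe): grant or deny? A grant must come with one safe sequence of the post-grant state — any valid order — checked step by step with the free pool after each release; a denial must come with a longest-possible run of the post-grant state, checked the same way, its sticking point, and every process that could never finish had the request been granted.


GRANT — the state after the grant stays safe, e.g. via T5, T8, T2, T6, T7.
Key observation: the grant leaves (1, 1, 2) free — enough for T5, whose release restarts the cascade.
Step-by-step check of the post-grant state:
  pool = (1, 1, 2)
  run T5 (needs (0, 0, 1), free (1, 1, 2)); after release of (3, 2, 1) the pool is (4, 3, 3)
  run T8 (needs (4, 2, 3), free (4, 3, 3)); after release of (0, 1, 2) the pool is (4, 4, 5)
  run T2 (needs (1, 4, 2), free (4, 4, 5)); after release of (0, 0, 3) the pool is (4, 4, 8)
  run T6 (needs (4, 4, 7), free (4, 4, 8)); after release of (3, 0, 1) the pool is (7, 4, 9)
  run T7 (needs (5, 4, 5), free (7, 4, 9)); after release of (1, 0, 2) the pool is (8, 4, 11)


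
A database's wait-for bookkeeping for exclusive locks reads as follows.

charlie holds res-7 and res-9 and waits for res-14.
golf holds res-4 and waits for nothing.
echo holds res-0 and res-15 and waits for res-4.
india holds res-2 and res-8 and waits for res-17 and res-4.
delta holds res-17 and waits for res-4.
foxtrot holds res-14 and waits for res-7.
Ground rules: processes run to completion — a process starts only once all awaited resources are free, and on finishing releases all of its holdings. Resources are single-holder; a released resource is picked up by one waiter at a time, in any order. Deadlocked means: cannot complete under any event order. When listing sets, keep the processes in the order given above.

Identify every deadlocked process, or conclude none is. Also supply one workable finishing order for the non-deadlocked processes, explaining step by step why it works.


The deadlocked set is charlie and foxtrot.
Key observation: charlie -> foxtrot -> charlie is a circular wait — nothing in it can go first; no other process is dragged down with it.
The rest can finish in the order golf, echo, delta, india.
Walking it through:
  golf: no waits; runs immediately, freeing res-4
  echo waits on res-4 — all released -> runs and releases res-0 and res-15
  delta waits on res-4 — all released -> runs and releases res-17
  india waits on res-17 and res-4 — all released -> runs and releases res-2 and res-8


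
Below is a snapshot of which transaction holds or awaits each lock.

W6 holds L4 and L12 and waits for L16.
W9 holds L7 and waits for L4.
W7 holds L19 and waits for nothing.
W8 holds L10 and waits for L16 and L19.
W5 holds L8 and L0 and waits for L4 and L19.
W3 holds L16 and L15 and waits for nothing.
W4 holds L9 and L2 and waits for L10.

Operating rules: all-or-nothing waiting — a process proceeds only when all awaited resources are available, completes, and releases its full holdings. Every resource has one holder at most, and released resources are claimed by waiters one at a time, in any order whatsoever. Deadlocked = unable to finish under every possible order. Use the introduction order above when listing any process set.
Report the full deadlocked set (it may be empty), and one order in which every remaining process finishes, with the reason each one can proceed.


No process is deadlocked.
Key observation: there is no circular wait here — follow any chain and it reaches a process that is free to run now.
One completion order for the rest: W3, W7, W6, W8, W5, W9, W4.
Walking it through:
  run W3 (it waits on nothing); releases L16 and L15
  run W7 (it waits on nothing); releases L19
  run W6 (all its waits — L16 — are resolved); releases L4 and L12
  run W8 (all its waits — L16 and L19 — are resolved); releases L10
  run W5 (all its waits — L4 and L19 — are resolved); releases L8 and L0
  run W9 (all its waits — L4 — are resolved); releases L7
  run W4 (all its waits — L10 — are resolved); releases L9 and L2


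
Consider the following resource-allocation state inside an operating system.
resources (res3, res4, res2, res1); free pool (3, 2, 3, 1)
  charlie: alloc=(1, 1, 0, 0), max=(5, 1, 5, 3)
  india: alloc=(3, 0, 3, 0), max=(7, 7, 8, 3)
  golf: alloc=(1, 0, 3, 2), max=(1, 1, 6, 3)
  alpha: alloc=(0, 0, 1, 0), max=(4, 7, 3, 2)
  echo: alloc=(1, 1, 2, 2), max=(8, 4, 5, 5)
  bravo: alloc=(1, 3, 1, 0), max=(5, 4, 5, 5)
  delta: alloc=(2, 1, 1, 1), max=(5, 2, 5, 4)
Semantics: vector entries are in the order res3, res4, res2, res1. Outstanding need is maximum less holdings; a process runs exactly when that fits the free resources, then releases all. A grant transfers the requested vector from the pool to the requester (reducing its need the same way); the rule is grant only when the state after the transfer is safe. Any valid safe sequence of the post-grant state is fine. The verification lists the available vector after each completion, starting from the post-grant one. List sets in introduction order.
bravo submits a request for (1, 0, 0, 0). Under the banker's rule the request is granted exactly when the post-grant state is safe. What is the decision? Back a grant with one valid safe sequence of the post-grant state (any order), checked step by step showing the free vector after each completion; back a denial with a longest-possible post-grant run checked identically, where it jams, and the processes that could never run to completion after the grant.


DENY: after the grant no complete ordering would exist.
Key observation: after golf, delta, charlie the pool peaks at (6, 4, 7, 4), and each blocked process is short somewhere: india on res4; alpha on res4; echo on res3; bravo on res1.
Pretend the grant happened; the run golf, delta, charlie goes as far as possible. Step-by-step check:
  pool = (2, 2, 3, 1)
  run golf (needs (0, 1, 3, 1), free (2, 2, 3, 1)); after release of (1, 0, 3, 2) the pool is (3, 2, 6, 3)
  run delta (needs (3, 1, 4, 3), free (3, 2, 6, 3)); after release of (2, 1, 1, 1) the pool is (5, 3, 7, 4)
  run charlie (needs (4, 0, 5, 3), free (5, 3, 7, 4)); after release of (1, 1, 0, 0) the pool is (6, 4, 7, 4)
  india cannot run: need (4, 7, 5, 3) vs free (6, 4, 7, 4) (insufficient res4)
  alpha cannot run: need (4, 7, 2, 2) vs free (6, 4, 7, 4) (insufficient res4)
  echo cannot run: need (7, 3, 3, 3) vs free (6, 4, 7, 4) (insufficient res3)
  bravo cannot run: need (3, 1, 4, 5) vs free (6, 4, 7, 4) (insufficient res1)
Processes that could never finish after the grant: india, alpha, echo and bravo.
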